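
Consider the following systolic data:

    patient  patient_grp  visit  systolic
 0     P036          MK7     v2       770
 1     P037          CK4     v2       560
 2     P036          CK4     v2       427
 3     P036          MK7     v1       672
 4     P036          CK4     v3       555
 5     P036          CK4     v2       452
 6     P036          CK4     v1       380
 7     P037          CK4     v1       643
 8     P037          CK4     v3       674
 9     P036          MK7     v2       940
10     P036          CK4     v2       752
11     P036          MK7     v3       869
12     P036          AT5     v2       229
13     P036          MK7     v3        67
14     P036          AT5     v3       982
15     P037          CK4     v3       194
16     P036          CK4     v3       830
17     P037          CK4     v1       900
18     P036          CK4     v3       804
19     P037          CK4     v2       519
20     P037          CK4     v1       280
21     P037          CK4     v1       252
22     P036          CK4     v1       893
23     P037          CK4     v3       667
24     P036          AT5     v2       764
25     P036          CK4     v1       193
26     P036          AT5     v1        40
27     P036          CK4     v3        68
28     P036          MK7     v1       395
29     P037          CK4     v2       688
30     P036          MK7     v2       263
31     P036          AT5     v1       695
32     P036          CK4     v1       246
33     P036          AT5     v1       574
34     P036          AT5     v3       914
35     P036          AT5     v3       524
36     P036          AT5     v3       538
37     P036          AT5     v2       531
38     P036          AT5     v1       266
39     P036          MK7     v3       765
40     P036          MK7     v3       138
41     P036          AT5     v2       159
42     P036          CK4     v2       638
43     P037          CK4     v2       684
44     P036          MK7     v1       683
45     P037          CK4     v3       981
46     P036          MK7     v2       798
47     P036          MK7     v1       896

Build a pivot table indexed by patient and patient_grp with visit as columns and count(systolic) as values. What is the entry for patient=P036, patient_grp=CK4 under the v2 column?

4

Rows with patient=P036, patient_grp=CK4 and visit=v2: systolic values are 427, 452, 752, 638.
4 rows match — count = 4.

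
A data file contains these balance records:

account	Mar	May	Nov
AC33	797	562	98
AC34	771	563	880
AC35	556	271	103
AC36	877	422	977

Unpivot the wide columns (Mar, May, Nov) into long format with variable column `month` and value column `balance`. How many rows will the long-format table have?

4 account values × 3 melted columns = 12 rows.

12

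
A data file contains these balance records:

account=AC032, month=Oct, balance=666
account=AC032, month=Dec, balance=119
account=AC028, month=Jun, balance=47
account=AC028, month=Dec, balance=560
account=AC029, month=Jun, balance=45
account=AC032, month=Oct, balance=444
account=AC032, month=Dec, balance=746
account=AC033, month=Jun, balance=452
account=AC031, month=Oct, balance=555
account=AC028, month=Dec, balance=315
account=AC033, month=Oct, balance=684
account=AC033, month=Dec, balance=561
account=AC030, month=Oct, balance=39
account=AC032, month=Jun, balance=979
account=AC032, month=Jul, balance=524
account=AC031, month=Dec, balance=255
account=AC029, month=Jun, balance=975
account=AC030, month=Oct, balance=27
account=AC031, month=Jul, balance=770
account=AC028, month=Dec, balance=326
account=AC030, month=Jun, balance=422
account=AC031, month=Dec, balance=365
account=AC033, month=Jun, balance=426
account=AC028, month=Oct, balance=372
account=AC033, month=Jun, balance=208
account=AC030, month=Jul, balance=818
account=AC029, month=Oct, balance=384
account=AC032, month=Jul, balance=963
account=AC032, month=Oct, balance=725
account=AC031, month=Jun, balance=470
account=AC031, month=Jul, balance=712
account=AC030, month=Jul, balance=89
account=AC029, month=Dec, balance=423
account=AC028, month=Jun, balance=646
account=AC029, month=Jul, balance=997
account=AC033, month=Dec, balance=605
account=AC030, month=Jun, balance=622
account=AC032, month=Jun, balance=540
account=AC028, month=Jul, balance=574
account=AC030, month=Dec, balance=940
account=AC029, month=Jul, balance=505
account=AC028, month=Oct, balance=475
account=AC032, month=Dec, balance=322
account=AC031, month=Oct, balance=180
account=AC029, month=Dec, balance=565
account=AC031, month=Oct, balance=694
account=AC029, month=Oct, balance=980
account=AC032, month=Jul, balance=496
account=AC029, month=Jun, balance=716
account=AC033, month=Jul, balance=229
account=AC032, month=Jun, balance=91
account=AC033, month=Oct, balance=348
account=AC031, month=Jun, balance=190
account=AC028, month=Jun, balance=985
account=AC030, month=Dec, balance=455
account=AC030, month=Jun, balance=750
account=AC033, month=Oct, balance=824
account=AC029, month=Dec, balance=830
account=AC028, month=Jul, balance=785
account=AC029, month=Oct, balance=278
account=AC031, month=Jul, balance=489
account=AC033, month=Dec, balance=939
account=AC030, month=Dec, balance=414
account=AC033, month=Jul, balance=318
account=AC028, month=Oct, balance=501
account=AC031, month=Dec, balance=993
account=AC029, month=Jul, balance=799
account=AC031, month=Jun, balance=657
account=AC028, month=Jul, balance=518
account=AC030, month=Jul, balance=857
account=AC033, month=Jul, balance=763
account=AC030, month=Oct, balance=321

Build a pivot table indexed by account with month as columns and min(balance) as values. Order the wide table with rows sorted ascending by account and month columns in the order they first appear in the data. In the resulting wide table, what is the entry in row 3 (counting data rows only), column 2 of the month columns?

414

With rows sorted ascending by account, row 3 is account=AC030. month columns in first-appearance order: Oct, Dec, Jun, Jul; column 2 is Dec.
Long rows with account=AC030, month=Dec: min(940, 455, 414) = 414.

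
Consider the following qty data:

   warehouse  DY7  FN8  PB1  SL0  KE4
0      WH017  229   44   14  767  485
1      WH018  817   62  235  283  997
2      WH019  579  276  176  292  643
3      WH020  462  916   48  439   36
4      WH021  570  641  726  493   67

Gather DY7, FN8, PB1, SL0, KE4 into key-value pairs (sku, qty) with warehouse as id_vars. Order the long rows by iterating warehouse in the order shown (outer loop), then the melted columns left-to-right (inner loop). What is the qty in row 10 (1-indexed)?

997

25 rows total (5 × 5). Row 10: index ⌊(10-1)/5⌋ = 1 into warehouse → WH018; (10-1) mod 5 = 4 into the melted columns → KE4.
So row 10 is (WH018, KE4, 997); qty = 997.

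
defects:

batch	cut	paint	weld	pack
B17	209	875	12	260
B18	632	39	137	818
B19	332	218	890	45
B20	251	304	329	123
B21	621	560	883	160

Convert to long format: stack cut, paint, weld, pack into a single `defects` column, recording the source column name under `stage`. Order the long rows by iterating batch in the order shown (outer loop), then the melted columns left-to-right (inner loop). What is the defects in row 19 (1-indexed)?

20 rows total (5 × 4). Row 19: index ⌊(19-1)/4⌋ = 4 into batch → B21; (19-1) mod 4 = 2 into the melted columns → weld.
So row 19 is (B21, weld, 883); defects = 883.

883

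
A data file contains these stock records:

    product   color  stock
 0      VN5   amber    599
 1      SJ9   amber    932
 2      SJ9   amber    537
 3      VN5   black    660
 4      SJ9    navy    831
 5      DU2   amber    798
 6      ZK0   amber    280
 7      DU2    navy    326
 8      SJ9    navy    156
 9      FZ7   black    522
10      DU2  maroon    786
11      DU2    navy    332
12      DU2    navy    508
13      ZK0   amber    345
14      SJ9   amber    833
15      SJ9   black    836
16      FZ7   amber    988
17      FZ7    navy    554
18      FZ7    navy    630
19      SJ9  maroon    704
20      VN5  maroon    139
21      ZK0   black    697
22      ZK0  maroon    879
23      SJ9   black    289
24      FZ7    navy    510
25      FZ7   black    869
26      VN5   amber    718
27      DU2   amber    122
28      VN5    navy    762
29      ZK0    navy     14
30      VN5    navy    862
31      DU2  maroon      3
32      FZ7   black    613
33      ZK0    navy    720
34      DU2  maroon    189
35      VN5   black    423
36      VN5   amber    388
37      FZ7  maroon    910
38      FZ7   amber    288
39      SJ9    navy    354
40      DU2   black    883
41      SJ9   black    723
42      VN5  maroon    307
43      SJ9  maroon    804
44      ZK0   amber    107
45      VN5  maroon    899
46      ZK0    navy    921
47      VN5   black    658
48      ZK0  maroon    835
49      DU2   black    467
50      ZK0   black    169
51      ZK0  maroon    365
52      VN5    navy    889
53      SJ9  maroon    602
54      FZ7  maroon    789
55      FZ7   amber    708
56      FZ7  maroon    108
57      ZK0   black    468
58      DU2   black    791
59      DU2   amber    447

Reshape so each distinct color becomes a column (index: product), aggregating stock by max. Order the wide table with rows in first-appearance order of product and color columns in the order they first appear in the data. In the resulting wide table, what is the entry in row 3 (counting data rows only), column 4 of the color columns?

With rows in first-appearance order of product, row 3 is product=DU2. color columns in first-appearance order: amber, black, navy, maroon; column 4 is maroon.
Long rows with product=DU2, color=maroon: max(786, 3, 189) = 786.

786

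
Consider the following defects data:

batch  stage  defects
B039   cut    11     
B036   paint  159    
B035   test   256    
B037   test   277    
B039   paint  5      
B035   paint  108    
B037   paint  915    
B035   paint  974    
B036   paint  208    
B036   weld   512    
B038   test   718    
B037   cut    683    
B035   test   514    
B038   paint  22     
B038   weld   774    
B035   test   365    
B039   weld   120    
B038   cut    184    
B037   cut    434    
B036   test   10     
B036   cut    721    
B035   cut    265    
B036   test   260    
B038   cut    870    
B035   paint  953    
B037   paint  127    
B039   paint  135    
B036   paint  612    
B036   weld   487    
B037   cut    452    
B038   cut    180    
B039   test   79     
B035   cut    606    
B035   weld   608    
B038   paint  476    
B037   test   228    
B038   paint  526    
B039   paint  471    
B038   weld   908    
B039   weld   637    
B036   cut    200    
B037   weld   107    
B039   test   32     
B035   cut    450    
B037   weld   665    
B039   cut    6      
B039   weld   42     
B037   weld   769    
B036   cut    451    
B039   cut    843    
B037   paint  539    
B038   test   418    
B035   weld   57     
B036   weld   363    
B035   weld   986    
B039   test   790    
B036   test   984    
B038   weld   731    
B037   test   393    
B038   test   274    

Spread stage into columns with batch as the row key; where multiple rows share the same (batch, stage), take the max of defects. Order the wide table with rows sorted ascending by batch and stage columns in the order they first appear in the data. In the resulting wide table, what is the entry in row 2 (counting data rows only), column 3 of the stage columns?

With rows sorted ascending by batch, row 2 is batch=B036. stage columns in first-appearance order: cut, paint, test, weld; column 3 is test.
Long rows with batch=B036, stage=test: max(10, 260, 984) = 984.

984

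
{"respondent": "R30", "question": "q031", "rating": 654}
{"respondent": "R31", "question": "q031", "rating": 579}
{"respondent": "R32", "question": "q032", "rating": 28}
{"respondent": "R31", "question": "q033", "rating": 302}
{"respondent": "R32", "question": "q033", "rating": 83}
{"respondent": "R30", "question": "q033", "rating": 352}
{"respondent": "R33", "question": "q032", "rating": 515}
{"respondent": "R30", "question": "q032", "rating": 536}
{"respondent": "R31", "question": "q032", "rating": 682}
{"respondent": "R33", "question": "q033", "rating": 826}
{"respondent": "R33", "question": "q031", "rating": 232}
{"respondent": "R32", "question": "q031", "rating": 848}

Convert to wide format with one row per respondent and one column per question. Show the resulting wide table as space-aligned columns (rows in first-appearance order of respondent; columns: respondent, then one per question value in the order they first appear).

respondent  q031  q032  q033
R30         654   536   352 
R31         579   682   302 
R32         848   28    83  
R33         232   515   826 

Columns: respondent plus the 3 distinct question values (q031, q032, q033).
For example, row R30 column q031 takes rating=654 from the long row (R30, q031).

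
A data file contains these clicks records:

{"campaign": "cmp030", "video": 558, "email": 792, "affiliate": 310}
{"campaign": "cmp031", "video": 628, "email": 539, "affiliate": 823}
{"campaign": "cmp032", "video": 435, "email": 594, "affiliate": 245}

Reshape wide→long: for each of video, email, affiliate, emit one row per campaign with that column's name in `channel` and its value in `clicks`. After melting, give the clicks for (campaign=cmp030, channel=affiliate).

310

Unpivoting turns each (campaign, wide-column) pair into one long row.
The wide cell at row cmp030, column affiliate holds 310, so the long row (cmp030, affiliate) has clicks=310.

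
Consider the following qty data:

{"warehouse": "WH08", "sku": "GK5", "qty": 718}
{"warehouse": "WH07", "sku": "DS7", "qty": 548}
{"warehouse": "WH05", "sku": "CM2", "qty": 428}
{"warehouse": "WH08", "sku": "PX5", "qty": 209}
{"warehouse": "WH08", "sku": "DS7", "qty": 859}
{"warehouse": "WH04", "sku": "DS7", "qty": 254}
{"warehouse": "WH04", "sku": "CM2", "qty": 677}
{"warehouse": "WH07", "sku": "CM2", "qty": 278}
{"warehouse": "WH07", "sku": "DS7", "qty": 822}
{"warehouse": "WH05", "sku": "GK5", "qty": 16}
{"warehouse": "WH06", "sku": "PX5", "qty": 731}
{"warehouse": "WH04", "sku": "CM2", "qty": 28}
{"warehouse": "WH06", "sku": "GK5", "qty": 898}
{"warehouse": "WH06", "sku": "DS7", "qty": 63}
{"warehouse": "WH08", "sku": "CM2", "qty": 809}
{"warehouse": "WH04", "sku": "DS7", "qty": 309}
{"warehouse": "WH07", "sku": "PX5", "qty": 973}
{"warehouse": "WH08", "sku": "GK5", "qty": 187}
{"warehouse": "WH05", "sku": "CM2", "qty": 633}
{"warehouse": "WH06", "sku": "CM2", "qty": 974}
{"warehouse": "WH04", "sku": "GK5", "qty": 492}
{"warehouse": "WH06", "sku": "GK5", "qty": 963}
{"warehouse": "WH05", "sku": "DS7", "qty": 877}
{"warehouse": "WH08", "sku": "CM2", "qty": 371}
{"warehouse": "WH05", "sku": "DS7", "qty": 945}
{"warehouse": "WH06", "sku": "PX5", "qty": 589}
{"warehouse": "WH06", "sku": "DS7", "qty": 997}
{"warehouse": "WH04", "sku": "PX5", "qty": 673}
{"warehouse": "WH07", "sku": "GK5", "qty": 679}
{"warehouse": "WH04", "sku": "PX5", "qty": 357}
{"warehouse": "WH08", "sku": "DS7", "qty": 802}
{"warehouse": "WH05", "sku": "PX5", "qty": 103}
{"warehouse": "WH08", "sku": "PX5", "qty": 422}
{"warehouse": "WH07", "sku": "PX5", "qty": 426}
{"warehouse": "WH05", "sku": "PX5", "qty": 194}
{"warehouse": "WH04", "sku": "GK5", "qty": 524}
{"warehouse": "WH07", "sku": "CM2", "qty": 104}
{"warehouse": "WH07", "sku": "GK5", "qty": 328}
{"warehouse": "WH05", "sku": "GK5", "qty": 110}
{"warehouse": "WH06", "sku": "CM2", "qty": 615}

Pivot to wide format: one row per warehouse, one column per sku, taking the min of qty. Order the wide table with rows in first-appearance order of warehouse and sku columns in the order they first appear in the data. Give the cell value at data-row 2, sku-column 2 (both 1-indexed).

548

With rows in first-appearance order of warehouse, row 2 is warehouse=WH07. sku columns in first-appearance order: GK5, DS7, CM2, PX5; column 2 is DS7.
Long rows with warehouse=WH07, sku=DS7: min(548, 822) = 548.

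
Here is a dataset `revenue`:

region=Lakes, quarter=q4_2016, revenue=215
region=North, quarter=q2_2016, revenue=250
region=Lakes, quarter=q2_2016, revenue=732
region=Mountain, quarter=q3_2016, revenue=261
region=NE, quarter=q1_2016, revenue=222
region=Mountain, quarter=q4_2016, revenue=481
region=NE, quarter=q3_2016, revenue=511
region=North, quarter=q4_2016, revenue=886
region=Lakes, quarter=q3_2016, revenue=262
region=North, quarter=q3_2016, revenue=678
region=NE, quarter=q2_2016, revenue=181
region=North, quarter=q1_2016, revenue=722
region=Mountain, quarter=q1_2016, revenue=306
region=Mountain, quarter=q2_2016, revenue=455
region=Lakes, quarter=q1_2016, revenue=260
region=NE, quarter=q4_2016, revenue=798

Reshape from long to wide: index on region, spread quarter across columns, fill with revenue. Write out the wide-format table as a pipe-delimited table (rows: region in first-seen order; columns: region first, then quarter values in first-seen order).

Columns: region plus the 4 distinct quarter values (q4_2016, q2_2016, q3_2016, q1_2016).
For example, row Lakes column q4_2016 takes revenue=215 from the long row (Lakes, q4_2016).

| region | q4_2016 | q2_2016 | q3_2016 | q1_2016 |
| Lakes | 215 | 732 | 262 | 260 |
| North | 886 | 250 | 678 | 722 |
| Mountain | 481 | 455 | 261 | 306 |
| NE | 798 | 181 | 511 | 222 |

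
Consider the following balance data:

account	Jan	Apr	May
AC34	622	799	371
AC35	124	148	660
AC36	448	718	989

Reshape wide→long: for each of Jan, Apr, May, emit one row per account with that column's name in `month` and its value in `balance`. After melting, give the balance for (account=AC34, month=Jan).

Unpivoting turns each (account, wide-column) pair into one long row.
The wide cell at row AC34, column Jan holds 622, so the long row (AC34, Jan) has balance=622.

622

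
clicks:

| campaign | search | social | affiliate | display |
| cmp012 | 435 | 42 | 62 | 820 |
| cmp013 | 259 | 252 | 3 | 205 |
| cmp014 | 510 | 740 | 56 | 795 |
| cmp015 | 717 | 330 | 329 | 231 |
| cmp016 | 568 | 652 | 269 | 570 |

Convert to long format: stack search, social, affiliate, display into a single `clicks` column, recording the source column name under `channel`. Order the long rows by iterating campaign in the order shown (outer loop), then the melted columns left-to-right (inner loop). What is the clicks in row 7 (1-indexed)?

3

20 rows total (5 × 4). Row 7: index ⌊(7-1)/4⌋ = 1 into campaign → cmp013; (7-1) mod 4 = 2 into the melted columns → affiliate.
So row 7 is (cmp013, affiliate, 3); clicks = 3.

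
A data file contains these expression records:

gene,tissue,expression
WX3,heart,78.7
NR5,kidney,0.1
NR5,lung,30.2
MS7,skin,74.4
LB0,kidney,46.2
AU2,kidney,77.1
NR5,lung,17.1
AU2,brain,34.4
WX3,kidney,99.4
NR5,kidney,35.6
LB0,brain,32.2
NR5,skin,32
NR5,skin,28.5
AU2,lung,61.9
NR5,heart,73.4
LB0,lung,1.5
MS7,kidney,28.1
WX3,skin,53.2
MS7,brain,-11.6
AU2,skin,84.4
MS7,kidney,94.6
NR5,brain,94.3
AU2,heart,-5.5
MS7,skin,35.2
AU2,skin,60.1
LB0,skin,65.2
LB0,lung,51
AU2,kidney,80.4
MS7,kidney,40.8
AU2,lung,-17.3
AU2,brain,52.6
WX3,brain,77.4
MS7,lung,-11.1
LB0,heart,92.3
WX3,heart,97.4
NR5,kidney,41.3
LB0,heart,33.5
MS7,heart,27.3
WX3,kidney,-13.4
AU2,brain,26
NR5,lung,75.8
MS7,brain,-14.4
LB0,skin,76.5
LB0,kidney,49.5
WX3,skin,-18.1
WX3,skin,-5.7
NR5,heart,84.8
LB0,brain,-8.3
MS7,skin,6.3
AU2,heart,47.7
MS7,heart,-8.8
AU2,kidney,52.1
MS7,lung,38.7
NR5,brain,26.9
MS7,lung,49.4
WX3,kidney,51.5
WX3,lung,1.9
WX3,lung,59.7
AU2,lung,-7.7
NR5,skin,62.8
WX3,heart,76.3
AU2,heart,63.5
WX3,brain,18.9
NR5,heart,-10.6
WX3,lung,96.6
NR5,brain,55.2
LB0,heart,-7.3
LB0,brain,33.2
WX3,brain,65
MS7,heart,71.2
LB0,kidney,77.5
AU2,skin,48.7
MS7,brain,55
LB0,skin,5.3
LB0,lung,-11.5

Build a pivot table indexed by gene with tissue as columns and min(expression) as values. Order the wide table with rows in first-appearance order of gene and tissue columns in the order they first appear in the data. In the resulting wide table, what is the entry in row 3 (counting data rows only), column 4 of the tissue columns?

6.3

With rows in first-appearance order of gene, row 3 is gene=MS7. tissue columns in first-appearance order: heart, kidney, lung, skin, brain; column 4 is skin.
Long rows with gene=MS7, tissue=skin: min(74.4, 35.2, 6.3) = 6.3.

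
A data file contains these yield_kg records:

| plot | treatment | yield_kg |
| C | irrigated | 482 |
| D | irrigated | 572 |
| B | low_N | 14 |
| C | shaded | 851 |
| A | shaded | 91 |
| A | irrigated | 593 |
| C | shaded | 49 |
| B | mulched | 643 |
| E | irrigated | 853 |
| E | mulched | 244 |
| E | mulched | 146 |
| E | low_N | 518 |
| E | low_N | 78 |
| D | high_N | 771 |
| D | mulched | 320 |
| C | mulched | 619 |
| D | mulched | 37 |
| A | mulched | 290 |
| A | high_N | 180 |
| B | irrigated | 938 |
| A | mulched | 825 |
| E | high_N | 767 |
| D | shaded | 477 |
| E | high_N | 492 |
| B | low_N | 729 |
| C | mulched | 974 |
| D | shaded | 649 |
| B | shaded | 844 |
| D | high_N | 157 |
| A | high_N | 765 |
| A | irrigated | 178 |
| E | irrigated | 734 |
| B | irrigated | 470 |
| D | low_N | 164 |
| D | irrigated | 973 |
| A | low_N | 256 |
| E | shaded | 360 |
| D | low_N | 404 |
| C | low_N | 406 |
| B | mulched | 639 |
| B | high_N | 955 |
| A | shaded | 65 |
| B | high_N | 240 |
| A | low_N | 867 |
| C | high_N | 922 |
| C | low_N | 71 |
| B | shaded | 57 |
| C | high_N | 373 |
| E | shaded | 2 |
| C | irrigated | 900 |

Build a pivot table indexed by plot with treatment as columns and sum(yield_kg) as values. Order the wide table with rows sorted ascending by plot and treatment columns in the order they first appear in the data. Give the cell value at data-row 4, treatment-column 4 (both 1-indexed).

With rows sorted ascending by plot, row 4 is plot=D. treatment columns in first-appearance order: irrigated, low_N, shaded, mulched, high_N; column 4 is mulched.
Long rows with plot=D, treatment=mulched: 320 + 37 = 357.

357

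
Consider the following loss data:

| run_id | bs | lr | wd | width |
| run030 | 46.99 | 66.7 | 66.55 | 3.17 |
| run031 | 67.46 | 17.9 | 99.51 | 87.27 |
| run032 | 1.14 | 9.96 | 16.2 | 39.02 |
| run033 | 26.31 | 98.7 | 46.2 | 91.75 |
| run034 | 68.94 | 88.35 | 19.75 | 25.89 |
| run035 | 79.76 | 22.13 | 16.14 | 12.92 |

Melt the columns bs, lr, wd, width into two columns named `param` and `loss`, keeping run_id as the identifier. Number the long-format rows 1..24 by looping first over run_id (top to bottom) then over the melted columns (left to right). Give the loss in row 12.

39.02

24 rows total (6 × 4). Row 12: index ⌊(12-1)/4⌋ = 2 into run_id → run032; (12-1) mod 4 = 3 into the melted columns → width.
So row 12 is (run032, width, 39.02); loss = 39.02.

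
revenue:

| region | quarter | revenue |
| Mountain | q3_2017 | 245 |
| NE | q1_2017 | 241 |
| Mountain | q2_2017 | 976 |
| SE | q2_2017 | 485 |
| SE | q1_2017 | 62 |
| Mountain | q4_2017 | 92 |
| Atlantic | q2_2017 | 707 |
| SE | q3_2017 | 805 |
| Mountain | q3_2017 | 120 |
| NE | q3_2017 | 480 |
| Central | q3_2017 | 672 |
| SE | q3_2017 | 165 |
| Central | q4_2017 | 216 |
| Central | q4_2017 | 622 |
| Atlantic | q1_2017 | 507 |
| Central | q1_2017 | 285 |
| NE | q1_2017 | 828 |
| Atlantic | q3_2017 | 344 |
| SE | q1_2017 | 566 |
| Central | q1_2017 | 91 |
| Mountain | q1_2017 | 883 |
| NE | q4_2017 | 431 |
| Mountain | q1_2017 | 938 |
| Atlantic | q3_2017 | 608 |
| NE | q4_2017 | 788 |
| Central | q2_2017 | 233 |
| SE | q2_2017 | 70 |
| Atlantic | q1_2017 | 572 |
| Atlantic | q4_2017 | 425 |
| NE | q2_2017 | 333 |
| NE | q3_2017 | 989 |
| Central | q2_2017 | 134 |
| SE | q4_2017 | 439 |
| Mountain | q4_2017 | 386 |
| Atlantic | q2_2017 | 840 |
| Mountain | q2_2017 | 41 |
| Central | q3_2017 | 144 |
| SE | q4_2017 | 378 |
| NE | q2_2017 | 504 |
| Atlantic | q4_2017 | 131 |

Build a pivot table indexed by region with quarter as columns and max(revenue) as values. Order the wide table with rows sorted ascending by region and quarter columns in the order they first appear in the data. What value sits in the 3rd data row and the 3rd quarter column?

976

With rows sorted ascending by region, row 3 is region=Mountain. quarter columns in first-appearance order: q3_2017, q1_2017, q2_2017, q4_2017; column 3 is q2_2017.
Long rows with region=Mountain, quarter=q2_2017: max(976, 41) = 976.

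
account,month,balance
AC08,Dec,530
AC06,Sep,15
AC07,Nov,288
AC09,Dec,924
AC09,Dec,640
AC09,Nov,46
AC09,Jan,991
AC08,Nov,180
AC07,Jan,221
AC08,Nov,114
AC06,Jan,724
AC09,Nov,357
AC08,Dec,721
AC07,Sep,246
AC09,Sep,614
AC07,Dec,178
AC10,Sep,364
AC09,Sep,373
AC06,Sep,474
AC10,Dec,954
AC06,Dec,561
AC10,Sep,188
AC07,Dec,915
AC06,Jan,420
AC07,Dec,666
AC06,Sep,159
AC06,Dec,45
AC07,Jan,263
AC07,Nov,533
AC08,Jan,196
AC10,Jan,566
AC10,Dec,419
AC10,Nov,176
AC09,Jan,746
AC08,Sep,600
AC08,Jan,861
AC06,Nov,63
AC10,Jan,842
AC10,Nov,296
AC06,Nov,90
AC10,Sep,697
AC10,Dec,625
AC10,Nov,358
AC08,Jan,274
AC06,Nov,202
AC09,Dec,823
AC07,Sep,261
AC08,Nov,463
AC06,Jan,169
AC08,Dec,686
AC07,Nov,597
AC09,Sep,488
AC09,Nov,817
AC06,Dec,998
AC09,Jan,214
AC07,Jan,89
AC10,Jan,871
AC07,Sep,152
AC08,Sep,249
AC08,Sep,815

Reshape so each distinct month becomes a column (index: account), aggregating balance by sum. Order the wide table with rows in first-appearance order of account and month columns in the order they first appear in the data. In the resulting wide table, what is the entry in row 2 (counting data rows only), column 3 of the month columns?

355

With rows in first-appearance order of account, row 2 is account=AC06. month columns in first-appearance order: Dec, Sep, Nov, Jan; column 3 is Nov.
Long rows with account=AC06, month=Nov: 63 + 90 + 202 = 355.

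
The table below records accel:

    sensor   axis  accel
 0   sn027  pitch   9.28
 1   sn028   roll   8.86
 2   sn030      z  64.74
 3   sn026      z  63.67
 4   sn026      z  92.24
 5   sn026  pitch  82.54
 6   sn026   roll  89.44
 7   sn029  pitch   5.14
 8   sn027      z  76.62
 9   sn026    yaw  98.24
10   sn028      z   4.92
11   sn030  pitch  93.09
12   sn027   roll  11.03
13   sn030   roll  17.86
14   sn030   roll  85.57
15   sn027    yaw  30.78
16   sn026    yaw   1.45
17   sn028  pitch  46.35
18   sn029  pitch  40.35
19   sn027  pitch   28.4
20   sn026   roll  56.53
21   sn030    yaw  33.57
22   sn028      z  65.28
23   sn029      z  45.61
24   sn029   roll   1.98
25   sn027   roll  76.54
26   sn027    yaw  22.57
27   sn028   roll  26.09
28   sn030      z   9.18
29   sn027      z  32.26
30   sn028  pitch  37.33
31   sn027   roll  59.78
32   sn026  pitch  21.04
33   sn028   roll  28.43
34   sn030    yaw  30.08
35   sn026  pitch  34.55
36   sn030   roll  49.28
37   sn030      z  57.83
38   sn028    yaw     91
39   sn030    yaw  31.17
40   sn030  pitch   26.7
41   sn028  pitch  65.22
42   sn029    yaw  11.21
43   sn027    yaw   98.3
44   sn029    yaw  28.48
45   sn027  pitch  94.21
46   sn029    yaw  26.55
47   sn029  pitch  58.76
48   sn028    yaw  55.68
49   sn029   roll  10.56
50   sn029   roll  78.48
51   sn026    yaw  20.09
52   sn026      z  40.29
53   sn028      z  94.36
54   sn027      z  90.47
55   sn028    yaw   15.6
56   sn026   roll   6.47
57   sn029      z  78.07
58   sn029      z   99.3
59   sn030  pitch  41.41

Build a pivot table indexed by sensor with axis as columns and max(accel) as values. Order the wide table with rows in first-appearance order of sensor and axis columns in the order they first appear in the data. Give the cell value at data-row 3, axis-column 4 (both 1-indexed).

33.57

With rows in first-appearance order of sensor, row 3 is sensor=sn030. axis columns in first-appearance order: pitch, roll, z, yaw; column 4 is yaw.
Long rows with sensor=sn030, axis=yaw: max(33.57, 30.08, 31.17) = 33.57.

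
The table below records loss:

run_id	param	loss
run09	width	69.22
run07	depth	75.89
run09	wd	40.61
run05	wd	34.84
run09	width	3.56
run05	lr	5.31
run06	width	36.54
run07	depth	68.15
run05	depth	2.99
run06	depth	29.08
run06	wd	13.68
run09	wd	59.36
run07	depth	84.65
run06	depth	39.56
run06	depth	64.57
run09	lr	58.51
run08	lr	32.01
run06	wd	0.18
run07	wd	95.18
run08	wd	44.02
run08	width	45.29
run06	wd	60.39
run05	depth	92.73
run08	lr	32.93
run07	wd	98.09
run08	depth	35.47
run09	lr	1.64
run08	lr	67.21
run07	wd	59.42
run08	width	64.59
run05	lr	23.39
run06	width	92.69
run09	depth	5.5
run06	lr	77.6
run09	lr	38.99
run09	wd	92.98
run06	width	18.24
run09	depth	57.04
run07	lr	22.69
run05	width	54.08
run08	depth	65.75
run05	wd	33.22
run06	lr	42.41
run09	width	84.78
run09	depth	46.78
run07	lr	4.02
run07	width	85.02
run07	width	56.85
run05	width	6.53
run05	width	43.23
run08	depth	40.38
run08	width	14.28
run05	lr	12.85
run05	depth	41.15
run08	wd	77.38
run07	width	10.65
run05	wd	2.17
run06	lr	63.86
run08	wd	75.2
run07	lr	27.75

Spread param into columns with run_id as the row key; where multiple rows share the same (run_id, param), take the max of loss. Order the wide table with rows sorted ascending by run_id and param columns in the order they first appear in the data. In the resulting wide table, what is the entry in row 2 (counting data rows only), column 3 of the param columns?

60.39

With rows sorted ascending by run_id, row 2 is run_id=run06. param columns in first-appearance order: width, depth, wd, lr; column 3 is wd.
Long rows with run_id=run06, param=wd: max(13.68, 0.18, 60.39) = 60.39.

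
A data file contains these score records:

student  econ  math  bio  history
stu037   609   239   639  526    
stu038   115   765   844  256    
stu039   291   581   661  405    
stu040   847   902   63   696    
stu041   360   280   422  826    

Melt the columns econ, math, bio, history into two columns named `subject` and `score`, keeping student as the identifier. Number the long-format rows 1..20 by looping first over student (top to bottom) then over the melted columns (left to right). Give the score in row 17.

20 rows total (5 × 4). Row 17: index ⌊(17-1)/4⌋ = 4 into student → stu041; (17-1) mod 4 = 0 into the melted columns → econ.
So row 17 is (stu041, econ, 360); score = 360.

360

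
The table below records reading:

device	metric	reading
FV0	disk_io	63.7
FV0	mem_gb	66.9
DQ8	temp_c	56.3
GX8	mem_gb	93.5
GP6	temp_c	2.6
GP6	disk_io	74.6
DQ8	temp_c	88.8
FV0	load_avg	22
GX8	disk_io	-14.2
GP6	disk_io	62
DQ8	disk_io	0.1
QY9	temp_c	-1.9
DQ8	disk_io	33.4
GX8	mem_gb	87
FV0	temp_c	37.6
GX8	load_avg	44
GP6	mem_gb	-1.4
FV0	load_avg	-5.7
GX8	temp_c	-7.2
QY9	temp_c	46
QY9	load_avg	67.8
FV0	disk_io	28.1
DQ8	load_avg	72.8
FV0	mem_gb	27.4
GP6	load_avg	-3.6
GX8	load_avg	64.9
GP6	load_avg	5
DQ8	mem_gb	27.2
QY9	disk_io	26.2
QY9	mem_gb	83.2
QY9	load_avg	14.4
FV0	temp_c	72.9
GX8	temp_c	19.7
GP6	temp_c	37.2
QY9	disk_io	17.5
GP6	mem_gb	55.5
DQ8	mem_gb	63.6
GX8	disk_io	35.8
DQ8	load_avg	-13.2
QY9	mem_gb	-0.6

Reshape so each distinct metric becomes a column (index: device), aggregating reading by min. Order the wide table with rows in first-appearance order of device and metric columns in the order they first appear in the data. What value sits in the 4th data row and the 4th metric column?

With rows in first-appearance order of device, row 4 is device=GP6. metric columns in first-appearance order: disk_io, mem_gb, temp_c, load_avg; column 4 is load_avg.
Long rows with device=GP6, metric=load_avg: min(-3.6, 5) = -3.6.

-3.6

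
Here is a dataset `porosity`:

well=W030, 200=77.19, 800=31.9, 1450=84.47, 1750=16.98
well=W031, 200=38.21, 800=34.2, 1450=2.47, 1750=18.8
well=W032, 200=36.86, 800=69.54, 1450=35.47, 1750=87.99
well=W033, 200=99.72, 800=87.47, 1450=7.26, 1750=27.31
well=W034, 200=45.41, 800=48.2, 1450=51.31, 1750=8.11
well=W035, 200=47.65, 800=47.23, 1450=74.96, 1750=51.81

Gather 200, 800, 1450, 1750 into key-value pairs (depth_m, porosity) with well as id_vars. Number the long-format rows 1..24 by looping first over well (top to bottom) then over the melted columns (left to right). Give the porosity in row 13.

24 rows total (6 × 4). Row 13: index ⌊(13-1)/4⌋ = 3 into well → W033; (13-1) mod 4 = 0 into the melted columns → 200.
So row 13 is (W033, 200, 99.72); porosity = 99.72.

99.72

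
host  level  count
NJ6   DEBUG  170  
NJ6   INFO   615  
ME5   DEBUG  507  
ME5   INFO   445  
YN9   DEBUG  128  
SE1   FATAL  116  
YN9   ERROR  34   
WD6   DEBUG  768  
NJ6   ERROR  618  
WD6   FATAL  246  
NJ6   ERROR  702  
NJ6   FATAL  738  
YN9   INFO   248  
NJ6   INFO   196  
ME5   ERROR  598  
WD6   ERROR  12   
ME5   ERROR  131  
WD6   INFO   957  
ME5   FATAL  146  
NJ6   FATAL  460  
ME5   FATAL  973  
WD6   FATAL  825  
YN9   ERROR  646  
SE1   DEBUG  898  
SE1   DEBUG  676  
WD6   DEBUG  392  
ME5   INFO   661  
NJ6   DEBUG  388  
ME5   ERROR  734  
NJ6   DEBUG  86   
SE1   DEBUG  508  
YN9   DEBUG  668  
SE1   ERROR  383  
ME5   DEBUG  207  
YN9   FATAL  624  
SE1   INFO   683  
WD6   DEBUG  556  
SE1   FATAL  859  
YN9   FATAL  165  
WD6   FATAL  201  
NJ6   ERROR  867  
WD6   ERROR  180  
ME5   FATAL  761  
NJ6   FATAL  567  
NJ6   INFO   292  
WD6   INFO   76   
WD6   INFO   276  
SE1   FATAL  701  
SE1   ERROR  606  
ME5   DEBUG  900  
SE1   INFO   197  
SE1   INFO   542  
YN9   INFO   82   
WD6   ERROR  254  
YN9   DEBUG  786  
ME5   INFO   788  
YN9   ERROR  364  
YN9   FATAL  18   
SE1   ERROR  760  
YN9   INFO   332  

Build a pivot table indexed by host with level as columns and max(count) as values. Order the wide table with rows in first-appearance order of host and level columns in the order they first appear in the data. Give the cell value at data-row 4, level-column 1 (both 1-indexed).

With rows in first-appearance order of host, row 4 is host=SE1. level columns in first-appearance order: DEBUG, INFO, FATAL, ERROR; column 1 is DEBUG.
Long rows with host=SE1, level=DEBUG: max(898, 676, 508) = 898.

898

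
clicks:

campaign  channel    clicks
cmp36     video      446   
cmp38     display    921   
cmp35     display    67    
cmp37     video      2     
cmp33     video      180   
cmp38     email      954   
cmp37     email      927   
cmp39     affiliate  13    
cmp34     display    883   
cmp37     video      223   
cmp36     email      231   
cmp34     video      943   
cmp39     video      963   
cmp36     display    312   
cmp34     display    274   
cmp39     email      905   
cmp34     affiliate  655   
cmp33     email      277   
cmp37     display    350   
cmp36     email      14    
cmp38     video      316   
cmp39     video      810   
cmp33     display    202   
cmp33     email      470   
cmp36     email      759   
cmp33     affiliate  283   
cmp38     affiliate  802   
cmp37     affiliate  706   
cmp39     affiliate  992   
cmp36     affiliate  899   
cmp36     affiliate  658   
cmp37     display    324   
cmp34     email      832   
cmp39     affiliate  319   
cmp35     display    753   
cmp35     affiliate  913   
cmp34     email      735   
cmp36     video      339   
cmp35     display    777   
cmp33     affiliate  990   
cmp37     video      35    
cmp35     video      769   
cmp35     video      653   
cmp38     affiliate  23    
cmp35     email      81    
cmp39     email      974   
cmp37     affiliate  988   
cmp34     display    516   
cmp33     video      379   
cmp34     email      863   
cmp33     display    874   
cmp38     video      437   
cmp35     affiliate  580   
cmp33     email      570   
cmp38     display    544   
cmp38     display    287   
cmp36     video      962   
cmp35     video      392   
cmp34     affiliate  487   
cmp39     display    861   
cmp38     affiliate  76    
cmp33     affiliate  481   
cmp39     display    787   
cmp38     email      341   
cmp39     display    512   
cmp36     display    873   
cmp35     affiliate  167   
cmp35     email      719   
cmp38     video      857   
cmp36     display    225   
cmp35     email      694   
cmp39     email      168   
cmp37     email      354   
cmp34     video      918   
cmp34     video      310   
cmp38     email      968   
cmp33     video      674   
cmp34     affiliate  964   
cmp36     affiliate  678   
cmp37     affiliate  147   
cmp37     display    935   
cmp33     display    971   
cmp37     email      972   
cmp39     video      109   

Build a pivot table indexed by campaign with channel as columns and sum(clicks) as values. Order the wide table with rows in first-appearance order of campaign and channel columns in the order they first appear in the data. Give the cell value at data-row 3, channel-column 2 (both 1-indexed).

With rows in first-appearance order of campaign, row 3 is campaign=cmp35. channel columns in first-appearance order: video, display, email, affiliate; column 2 is display.
Long rows with campaign=cmp35, channel=display: 67 + 753 + 777 = 1597.

1597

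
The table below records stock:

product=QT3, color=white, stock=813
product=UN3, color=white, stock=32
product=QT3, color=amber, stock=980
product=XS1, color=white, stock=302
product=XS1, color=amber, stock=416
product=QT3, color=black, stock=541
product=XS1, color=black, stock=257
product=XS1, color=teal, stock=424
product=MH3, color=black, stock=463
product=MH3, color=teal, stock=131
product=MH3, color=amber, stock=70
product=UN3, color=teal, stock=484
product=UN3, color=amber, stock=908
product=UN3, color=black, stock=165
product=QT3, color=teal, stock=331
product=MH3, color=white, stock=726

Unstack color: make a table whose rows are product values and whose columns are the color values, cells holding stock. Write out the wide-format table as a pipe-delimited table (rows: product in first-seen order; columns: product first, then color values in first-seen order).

Columns: product plus the 4 distinct color values (white, amber, black, teal).
For example, row QT3 column white takes stock=813 from the long row (QT3, white).

| product | white | amber | black | teal |
| QT3 | 813 | 980 | 541 | 331 |
| UN3 | 32 | 908 | 165 | 484 |
| XS1 | 302 | 416 | 257 | 424 |
| MH3 | 726 | 70 | 463 | 131 |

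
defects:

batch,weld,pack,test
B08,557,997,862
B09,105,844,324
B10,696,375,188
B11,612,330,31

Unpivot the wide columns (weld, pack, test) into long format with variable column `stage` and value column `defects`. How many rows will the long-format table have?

12

4 batch values × 3 melted columns = 12 rows.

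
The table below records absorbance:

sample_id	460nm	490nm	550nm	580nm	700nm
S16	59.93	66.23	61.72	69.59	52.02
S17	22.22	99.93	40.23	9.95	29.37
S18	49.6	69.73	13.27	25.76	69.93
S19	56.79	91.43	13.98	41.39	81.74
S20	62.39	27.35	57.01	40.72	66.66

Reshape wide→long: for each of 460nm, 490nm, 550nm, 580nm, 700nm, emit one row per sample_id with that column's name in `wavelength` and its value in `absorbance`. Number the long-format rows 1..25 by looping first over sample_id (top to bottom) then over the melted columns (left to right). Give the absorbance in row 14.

25.76

25 rows total (5 × 5). Row 14: index ⌊(14-1)/5⌋ = 2 into sample_id → S18; (14-1) mod 5 = 3 into the melted columns → 580nm.
So row 14 is (S18, 580nm, 25.76); absorbance = 25.76.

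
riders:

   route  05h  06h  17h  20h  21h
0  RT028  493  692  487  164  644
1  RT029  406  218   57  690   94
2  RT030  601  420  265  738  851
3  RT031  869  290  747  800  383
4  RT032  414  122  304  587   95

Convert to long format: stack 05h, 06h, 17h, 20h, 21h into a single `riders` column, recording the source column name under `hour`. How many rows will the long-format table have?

25

5 route values × 5 melted columns = 25 rows.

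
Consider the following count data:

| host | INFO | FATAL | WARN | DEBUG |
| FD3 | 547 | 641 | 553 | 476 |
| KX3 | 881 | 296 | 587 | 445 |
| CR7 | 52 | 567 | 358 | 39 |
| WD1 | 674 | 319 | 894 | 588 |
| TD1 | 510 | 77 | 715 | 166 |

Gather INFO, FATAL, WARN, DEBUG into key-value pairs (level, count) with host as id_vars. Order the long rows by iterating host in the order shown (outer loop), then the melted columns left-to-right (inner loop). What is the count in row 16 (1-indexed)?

20 rows total (5 × 4). Row 16: index ⌊(16-1)/4⌋ = 3 into host → WD1; (16-1) mod 4 = 3 into the melted columns → DEBUG.
So row 16 is (WD1, DEBUG, 588); count = 588.

588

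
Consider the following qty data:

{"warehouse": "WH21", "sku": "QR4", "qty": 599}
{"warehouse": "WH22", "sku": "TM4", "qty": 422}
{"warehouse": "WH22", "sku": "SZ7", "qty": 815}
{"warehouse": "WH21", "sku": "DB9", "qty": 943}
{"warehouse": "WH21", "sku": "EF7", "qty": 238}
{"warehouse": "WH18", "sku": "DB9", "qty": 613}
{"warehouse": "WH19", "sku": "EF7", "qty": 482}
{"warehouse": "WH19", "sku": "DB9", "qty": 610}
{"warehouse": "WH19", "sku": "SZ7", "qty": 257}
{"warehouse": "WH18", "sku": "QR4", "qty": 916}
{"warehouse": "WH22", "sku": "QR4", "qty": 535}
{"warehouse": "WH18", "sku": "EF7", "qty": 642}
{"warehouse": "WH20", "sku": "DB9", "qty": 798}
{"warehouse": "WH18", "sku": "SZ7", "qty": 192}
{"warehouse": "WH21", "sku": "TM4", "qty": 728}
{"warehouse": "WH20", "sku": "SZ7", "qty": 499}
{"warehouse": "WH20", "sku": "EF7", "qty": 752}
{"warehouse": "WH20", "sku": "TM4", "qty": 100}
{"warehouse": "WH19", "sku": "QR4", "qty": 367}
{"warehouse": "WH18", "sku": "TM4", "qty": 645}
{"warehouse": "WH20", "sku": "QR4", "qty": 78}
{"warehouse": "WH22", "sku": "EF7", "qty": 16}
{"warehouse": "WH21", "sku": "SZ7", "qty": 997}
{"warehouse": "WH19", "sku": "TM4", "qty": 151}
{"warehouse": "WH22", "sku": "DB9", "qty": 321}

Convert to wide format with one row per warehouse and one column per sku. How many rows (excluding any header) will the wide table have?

5 distinct warehouse values → 5 rows.

5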